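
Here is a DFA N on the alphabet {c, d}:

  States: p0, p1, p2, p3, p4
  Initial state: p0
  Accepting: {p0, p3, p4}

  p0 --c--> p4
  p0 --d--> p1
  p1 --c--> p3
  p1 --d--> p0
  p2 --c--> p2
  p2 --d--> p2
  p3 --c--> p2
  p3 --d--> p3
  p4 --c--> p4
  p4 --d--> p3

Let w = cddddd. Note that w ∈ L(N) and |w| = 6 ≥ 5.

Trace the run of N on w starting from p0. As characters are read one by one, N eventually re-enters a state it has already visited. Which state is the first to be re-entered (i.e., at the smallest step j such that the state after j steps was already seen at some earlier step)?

p3

Run of N on w = c d d d d d:
  step 0: p0  (start)
  step 1: p4  (read c: p0→p4)
  step 2: p3  (read d: p4→p3)
  step 3: p3  (read d: p3→p3)   ← first repeat (p3 seen earlier)
  step 4: p3  (read d: p3→p3)
  step 5: p3  (read d: p3→p3)
  step 6: p3  (read d: p3→p3)

The earliest repeat is at step j = 3: N is in p3, which it already visited at step i = 2.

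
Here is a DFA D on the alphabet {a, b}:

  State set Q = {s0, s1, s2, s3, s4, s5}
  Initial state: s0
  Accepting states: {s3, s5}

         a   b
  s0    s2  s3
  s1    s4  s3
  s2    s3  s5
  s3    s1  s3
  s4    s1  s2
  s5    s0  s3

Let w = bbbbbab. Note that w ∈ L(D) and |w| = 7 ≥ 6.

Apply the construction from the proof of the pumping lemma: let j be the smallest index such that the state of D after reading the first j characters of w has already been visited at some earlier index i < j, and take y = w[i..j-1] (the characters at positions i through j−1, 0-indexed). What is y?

b

State sequence: s0 -b-> s3 -b-> s3 -b-> s3 -b-> s3 -b-> s3 -a-> s1 -b-> s3
First repeat at step 2: s3 was already visited.

So i = 1, j = 2, giving x = w[0:1] = b, y = w[1:2] = b, z = w[2:7] = bbbab.
Check: |xy| = 2 ≤ 6 and |y| = 1 ≥ 1. Reading y takes D from s3 back to s3, so every xyⁱz is accepted.
Pumping length from the standard proof: p = 6 (the number of states). The repeated state found above gives |xy| = j ≤ 6 and |y| = j − i ≥ 1.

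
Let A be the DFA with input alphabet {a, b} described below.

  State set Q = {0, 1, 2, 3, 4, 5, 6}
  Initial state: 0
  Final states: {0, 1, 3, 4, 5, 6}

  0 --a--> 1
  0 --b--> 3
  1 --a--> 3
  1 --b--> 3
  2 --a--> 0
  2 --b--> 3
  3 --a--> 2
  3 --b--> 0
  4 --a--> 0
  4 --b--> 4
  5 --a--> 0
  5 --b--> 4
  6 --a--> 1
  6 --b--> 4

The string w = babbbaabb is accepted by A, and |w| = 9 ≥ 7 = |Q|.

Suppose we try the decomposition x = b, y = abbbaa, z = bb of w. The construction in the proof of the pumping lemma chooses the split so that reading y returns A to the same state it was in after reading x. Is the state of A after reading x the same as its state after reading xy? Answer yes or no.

no

State sequence: 0 -b-> 3 -a-> 2 -b-> 3 -b-> 0 -b-> 3 -a-> 2 -a-> 0

After x (step 1): 3. After xy (step 7): 0.
They differ (3 ≠ 0), so y is not a cycle from the state after x; this split is not the one the pumping-lemma construction produces, and pumping y need not keep the string in L(A).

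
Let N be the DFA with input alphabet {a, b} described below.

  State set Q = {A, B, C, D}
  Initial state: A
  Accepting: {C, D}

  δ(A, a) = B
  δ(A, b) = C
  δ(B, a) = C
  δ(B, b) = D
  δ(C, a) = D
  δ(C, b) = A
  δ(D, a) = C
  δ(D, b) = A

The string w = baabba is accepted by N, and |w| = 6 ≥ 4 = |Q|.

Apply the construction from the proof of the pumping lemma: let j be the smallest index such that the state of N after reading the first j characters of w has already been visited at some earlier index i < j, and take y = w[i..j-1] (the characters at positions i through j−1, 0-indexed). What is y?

aa

Run of N on w = b a a b b a:
  step 0: A  (start)
  step 1: C  (read b: A→C)
  step 2: D  (read a: C→D)
  step 3: C  (read a: D→C)   ← first repeat (C seen earlier)
  step 4: A  (read b: C→A)
  step 5: C  (read b: A→C)
  step 6: D  (read a: C→D)

So i = 1, j = 3, giving x = w[0:1] = b, y = w[1:3] = aa, z = w[3:6] = bba.
Check: |xy| = 3 ≤ 4 and |y| = 2 ≥ 1. Reading y takes N from C back to C, so every xyⁱz is accepted.
With |Q| = 4, pigeonhole forces a state repeat no later than step 4; the substring read between the first and second visits to that state can be pumped.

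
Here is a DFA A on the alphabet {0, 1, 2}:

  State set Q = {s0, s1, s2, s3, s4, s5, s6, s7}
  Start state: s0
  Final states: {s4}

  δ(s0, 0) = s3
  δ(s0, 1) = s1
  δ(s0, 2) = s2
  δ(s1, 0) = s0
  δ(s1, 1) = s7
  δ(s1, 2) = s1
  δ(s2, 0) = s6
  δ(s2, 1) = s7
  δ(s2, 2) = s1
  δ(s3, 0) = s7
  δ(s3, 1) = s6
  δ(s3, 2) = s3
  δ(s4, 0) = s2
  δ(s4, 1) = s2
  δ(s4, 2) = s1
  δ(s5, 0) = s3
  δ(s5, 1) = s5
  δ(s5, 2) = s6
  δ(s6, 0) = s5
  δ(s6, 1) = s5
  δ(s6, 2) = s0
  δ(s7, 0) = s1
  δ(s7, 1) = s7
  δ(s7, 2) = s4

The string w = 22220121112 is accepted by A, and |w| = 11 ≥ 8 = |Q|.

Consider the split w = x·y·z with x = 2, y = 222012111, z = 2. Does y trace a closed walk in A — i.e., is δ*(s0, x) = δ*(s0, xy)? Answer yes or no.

Run of A on the first 10 characters of w = 2 2 2 2 0 1 2 1 1 1:
  step 0: s0  (start)
  step 1: s2  (read 2: s0→s2)
  step 2: s1  (read 2: s2→s1)
  step 3: s1  (read 2: s1→s1)
  step 4: s1  (read 2: s1→s1)
  step 5: s0  (read 0: s1→s0)
  step 6: s1  (read 1: s0→s1)
  step 7: s1  (read 2: s1→s1)
  step 8: s7  (read 1: s1→s7)
  step 9: s7  (read 1: s7→s7)
  step 10: s7  (read 1: s7→s7)

After x (step 1): s2. After xy (step 10): s7.
They differ (s2 ≠ s7), so y is not a cycle from the state after x; this split is not the one the pumping-lemma construction produces, and pumping y need not keep the string in L(A).

no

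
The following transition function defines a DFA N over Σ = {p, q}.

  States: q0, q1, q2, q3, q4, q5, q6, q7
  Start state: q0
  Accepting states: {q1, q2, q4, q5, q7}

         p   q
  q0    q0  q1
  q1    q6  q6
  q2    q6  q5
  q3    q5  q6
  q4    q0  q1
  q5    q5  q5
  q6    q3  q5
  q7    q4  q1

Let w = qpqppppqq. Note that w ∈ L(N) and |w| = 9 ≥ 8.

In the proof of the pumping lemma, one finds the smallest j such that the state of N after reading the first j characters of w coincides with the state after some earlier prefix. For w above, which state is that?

q5

State sequence: q0 -q-> q1 -p-> q6 -q-> q5 -p-> q5 -p-> q5 -p-> q5 -p-> q5 -q-> q5 -q-> q5
First repeat at step 4: q5 was already visited.

The earliest repeat is at step j = 4: N is in q5, which it already visited at step i = 3.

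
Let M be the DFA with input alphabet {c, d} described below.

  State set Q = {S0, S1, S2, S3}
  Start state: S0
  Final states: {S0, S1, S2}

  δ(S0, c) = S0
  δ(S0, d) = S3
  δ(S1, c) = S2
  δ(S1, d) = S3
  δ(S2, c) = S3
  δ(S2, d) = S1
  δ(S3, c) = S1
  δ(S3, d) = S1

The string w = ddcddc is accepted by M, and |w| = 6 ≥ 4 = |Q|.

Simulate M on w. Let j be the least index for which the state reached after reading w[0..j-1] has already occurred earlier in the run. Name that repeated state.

Run of M on w = d d c d d c:
  step 0: S0  (start)
  step 1: S3  (read d: S0→S3)
  step 2: S1  (read d: S3→S1)
  step 3: S2  (read c: S1→S2)
  step 4: S1  (read d: S2→S1)   ← first repeat (S1 seen earlier)
  step 5: S3  (read d: S1→S3)
  step 6: S1  (read c: S3→S1)

The earliest repeat is at step j = 4: M is in S1, which it already visited at step i = 2.

S1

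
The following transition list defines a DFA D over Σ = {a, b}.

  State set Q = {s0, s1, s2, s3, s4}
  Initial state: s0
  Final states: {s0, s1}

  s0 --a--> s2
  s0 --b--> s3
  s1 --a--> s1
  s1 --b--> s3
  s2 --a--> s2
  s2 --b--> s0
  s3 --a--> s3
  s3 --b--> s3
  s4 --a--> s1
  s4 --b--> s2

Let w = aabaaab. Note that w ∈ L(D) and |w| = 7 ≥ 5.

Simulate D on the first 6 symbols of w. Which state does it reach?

s2

Run of D on the first 6 characters of w = a a b a a a:
  step 0: s0  (start)
  step 1: s2  (read a: s0→s2)
  step 2: s2  (read a: s2→s2)
  step 3: s0  (read b: s2→s0)
  step 4: s2  (read a: s0→s2)
  step 5: s2  (read a: s2→s2)
  step 6: s2  (read a: s2→s2)

After reading 6 characters, D is in state s2.
(This kind of state-tracing is the core of the pumping-lemma construction: with 5 states, pigeonhole forces a repeat within the first 5 steps.)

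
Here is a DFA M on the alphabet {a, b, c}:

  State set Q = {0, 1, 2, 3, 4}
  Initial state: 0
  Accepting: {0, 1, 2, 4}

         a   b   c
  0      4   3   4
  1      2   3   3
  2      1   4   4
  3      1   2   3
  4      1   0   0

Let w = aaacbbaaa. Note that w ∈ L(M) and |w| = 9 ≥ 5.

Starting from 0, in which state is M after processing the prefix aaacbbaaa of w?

State sequence: 0 -a-> 4 -a-> 1 -a-> 2 -c-> 4 -b-> 0 -b-> 3 -a-> 1 -a-> 2 -a-> 1

After reading 9 characters, M is in state 1.
(This kind of state-tracing is the core of the pumping-lemma construction: with 5 states, pigeonhole forces a repeat within the first 5 steps.)

1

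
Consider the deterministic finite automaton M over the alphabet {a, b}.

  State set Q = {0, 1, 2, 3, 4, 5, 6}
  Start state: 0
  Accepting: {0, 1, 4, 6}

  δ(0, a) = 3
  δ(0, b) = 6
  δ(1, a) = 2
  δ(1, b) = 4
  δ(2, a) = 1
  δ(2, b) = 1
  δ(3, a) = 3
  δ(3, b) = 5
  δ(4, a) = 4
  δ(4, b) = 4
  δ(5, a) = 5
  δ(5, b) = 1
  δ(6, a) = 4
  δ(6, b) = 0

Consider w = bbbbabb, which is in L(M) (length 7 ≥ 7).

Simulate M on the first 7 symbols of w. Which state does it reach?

1

Run of M on the first 7 characters of w = b b b b a b b:
  step 0: 0  (start)
  step 1: 6  (read b: 0→6)
  step 2: 0  (read b: 6→0)
  step 3: 6  (read b: 0→6)
  step 4: 0  (read b: 6→0)
  step 5: 3  (read a: 0→3)
  step 6: 5  (read b: 3→5)
  step 7: 1  (read b: 5→1)

After reading 7 characters, M is in state 1.
(This kind of state-tracing is the core of the pumping-lemma construction: with 7 states, pigeonhole forces a repeat within the first 7 steps.)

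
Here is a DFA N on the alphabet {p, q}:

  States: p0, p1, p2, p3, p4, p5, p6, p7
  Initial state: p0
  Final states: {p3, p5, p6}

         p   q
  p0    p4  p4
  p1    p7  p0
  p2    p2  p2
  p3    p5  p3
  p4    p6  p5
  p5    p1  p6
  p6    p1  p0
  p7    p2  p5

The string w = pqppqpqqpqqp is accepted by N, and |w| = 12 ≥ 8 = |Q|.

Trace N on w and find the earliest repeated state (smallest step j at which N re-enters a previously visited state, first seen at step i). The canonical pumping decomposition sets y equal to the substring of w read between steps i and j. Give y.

ppq

Run of N on w = p q p p q p q q p q q p:
  step 0: p0  (start)
  step 1: p4  (read p: p0→p4)
  step 2: p5  (read q: p4→p5)
  step 3: p1  (read p: p5→p1)
  step 4: p7  (read p: p1→p7)
  step 5: p5  (read q: p7→p5)   ← first repeat (p5 seen earlier)
  step 6: p1  (read p: p5→p1)
  step 7: p0  (read q: p1→p0)
  step 8: p4  (read q: p0→p4)
  step 9: p6  (read p: p4→p6)
  step 10: p0  (read q: p6→p0)
  step 11: p4  (read q: p0→p4)
  step 12: p6  (read p: p4→p6)

So i = 2, j = 5, giving x = w[0:2] = pq, y = w[2:5] = ppq, z = w[5:12] = pqqpqqp.
Check: |xy| = 5 ≤ 8 and |y| = 3 ≥ 1. Reading y takes N from p5 back to p5, so every xyⁱz is accepted.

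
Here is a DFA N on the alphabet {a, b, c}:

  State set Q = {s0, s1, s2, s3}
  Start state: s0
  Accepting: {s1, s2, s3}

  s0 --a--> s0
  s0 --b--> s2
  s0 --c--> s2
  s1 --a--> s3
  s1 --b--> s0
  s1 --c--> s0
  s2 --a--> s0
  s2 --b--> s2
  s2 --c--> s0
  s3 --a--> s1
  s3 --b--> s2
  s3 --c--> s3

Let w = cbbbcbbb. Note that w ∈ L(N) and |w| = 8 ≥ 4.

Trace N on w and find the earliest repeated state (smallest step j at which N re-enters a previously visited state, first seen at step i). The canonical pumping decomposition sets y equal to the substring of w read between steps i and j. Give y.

Run of N on w = c b b b c b b b:
  step 0: s0  (start)
  step 1: s2  (read c: s0→s2)
  step 2: s2  (read b: s2→s2)   ← first repeat (s2 seen earlier)
  step 3: s2  (read b: s2→s2)
  step 4: s2  (read b: s2→s2)
  step 5: s0  (read c: s2→s0)
  step 6: s2  (read b: s0→s2)
  step 7: s2  (read b: s2→s2)
  step 8: s2  (read b: s2→s2)

So i = 1, j = 2, giving x = w[0:1] = c, y = w[1:2] = b, z = w[2:8] = bbcbbb.
Check: |xy| = 2 ≤ 4 and |y| = 1 ≥ 1. Reading y takes N from s2 back to s2, so every xyⁱz is accepted.

b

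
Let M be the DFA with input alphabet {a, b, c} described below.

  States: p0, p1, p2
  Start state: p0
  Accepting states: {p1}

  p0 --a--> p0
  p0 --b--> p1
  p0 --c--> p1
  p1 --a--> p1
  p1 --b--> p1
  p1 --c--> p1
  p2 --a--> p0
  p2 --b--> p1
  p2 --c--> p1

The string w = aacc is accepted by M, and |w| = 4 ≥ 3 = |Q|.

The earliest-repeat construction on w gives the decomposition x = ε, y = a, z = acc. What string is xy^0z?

xy⁰z = xz = ε·acc = acc.
Reading y = a takes M from p0 back to p0, so after x the machine is still in p0, and z then leads to the accepting state p1. Hence acc ∈ L(M).

acc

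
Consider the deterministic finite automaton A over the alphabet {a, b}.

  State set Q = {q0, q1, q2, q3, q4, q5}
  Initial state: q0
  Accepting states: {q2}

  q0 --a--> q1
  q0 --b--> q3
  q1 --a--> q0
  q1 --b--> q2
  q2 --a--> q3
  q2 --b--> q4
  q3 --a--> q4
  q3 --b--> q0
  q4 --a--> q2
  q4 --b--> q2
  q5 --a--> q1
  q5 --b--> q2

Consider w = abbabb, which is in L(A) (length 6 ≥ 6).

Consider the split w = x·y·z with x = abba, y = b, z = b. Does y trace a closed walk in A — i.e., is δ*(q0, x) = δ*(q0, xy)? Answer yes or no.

Run of A on the first 5 characters of w = a b b a b:
  step 0: q0  (start)
  step 1: q1  (read a: q0→q1)
  step 2: q2  (read b: q1→q2)
  step 3: q4  (read b: q2→q4)
  step 4: q2  (read a: q4→q2)
  step 5: q4  (read b: q2→q4)

After x (step 4): q2. After xy (step 5): q4.
They differ (q2 ≠ q4), so y is not a cycle from the state after x; this split is not the one the pumping-lemma construction produces, and pumping y need not keep the string in L(A).

no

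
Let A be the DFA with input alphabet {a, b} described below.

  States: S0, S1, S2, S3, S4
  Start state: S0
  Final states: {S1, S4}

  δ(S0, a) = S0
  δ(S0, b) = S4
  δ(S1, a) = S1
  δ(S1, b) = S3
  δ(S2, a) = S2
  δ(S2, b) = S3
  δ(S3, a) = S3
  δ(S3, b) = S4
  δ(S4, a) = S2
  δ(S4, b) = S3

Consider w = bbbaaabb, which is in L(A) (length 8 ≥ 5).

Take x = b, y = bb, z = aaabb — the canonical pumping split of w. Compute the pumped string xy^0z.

xy⁰z = xz = b·aaabb = baaabb.
Reading y = bb takes A from S4 back to S4, so after x the machine is still in S4, and z then leads to the accepting state S4. Hence baaabb ∈ L(A).

baaabb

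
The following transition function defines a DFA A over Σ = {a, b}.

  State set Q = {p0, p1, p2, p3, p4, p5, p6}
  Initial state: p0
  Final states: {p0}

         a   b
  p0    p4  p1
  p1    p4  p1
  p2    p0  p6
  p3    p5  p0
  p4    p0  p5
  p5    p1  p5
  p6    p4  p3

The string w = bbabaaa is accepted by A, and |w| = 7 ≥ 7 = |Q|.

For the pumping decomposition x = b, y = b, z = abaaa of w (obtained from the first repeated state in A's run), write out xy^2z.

xy^2z = b·b·b·abaaa = bbbabaaa.
Reading y = b takes A from p1 back to p1, so after x·y·y the machine is still in p1, and z then leads to the accepting state p0. Hence bbbabaaa ∈ L(A).

bbbabaaa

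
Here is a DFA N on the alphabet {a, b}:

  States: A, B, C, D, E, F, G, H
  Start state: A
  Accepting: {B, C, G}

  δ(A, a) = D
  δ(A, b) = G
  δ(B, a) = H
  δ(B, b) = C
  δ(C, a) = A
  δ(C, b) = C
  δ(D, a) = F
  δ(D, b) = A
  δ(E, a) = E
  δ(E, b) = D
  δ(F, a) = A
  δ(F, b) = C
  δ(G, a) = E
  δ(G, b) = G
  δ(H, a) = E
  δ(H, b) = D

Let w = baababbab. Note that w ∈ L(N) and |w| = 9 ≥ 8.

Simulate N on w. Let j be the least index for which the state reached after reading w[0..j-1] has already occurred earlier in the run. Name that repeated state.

State sequence: A -b-> G -a-> E -a-> E -b-> D -a-> F -b-> C -b-> C -a-> A -b-> G
First repeat at step 3: E was already visited.

The earliest repeat is at step j = 3: N is in E, which it already visited at step i = 2.
Pumping length from the standard proof: p = 8 (the number of states). The repeated state found above gives |xy| = j ≤ 8 and |y| = j − i ≥ 1.

E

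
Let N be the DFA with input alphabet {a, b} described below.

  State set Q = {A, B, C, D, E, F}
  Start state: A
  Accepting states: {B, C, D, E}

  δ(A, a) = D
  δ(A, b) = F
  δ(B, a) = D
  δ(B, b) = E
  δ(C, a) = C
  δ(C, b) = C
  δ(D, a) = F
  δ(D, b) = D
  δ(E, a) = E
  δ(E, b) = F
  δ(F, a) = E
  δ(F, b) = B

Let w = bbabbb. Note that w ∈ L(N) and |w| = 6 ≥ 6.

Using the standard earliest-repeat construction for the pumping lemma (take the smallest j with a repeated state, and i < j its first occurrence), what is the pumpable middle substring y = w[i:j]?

State sequence: A -b-> F -b-> B -a-> D -b-> D -b-> D -b-> D
First repeat at step 4: D was already visited.

So i = 3, j = 4, giving x = w[0:3] = bba, y = w[3:4] = b, z = w[4:6] = bb.
Check: |xy| = 4 ≤ 6 and |y| = 1 ≥ 1. Reading y takes N from D back to D, so every xyⁱz is accepted.
The DFA has 6 states, so the proof of the pumping lemma guarantees a repeated state among the first 6+1 visited; the segment between the two visits is the pumpable y.

b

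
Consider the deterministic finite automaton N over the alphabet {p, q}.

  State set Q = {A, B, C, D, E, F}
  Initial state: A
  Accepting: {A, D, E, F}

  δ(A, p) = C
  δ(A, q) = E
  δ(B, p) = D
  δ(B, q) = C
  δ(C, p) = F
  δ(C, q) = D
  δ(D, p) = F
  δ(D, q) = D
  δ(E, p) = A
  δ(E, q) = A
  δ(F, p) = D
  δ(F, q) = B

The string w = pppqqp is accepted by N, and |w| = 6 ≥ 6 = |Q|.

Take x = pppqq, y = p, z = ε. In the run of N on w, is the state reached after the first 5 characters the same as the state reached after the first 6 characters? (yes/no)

Run of N on the first 6 characters of w = p p p q q p:
  step 0: A  (start)
  step 1: C  (read p: A→C)
  step 2: F  (read p: C→F)
  step 3: D  (read p: F→D)
  step 4: D  (read q: D→D)
  step 5: D  (read q: D→D)
  step 6: F  (read p: D→F)

After x (step 5): D. After xy (step 6): F.
They differ (D ≠ F), so y is not a cycle from the state after x; this split is not the one the pumping-lemma construction produces, and pumping y need not keep the string in L(N).

no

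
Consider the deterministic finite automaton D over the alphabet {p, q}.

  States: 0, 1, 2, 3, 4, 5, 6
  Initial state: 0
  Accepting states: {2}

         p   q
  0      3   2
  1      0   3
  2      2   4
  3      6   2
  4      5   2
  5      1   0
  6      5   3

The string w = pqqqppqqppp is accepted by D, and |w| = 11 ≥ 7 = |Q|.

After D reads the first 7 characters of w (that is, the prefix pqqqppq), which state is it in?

Run of D on the first 7 characters of w = p q q q p p q:
  step 0: 0  (start)
  step 1: 3  (read p: 0→3)
  step 2: 2  (read q: 3→2)
  step 3: 4  (read q: 2→4)
  step 4: 2  (read q: 4→2)
  step 5: 2  (read p: 2→2)
  step 6: 2  (read p: 2→2)
  step 7: 4  (read q: 2→4)

After reading 7 characters, D is in state 4.

4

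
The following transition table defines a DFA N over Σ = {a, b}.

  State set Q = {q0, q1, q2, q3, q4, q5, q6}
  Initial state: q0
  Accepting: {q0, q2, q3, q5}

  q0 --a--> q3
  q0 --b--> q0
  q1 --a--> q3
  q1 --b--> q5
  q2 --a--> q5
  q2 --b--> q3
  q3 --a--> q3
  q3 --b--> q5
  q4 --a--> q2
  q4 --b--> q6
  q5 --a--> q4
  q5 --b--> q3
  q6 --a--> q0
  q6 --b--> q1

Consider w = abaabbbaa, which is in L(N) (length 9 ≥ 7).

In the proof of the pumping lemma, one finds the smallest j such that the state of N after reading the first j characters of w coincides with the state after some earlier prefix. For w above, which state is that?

q3

State sequence: q0 -a-> q3 -b-> q5 -a-> q4 -a-> q2 -b-> q3 -b-> q5 -b-> q3 -a-> q3 -a-> q3
First repeat at step 5: q3 was already visited.

The earliest repeat is at step j = 5: N is in q3, which it already visited at step i = 1.
The DFA has 7 states, so the proof of the pumping lemma guarantees a repeated state among the first 7+1 visited; the segment between the two visits is the pumpable y.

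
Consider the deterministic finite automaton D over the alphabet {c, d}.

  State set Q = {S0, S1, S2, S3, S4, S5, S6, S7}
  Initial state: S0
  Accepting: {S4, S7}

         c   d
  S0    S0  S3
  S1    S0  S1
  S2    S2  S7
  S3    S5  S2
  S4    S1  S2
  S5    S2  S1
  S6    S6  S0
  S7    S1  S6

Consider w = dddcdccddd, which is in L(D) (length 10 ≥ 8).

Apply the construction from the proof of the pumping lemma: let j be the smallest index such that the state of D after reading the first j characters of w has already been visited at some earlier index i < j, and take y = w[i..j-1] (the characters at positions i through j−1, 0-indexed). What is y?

State sequence: S0 -d-> S3 -d-> S2 -d-> S7 -c-> S1 -d-> S1 -c-> S0 -c-> S0 -d-> S3 -d-> S2 -d-> S7
First repeat at step 5: S1 was already visited.

So i = 4, j = 5, giving x = w[0:4] = dddc, y = w[4:5] = d, z = w[5:10] = ccddd.
Check: |xy| = 5 ≤ 8 and |y| = 1 ≥ 1. Reading y takes D from S1 back to S1, so every xyⁱz is accepted.

d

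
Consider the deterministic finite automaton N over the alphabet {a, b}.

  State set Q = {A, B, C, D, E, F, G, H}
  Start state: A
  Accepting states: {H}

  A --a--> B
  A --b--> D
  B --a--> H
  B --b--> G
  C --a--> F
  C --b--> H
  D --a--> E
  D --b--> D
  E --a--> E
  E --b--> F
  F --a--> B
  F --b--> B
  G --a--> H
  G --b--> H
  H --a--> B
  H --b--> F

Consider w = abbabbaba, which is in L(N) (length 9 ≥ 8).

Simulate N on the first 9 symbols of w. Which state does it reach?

H

Run of N on the first 9 characters of w = a b b a b b a b a:
  step 0: A  (start)
  step 1: B  (read a: A→B)
  step 2: G  (read b: B→G)
  step 3: H  (read b: G→H)
  step 4: B  (read a: H→B)
  step 5: G  (read b: B→G)
  step 6: H  (read b: G→H)
  step 7: B  (read a: H→B)
  step 8: G  (read b: B→G)
  step 9: H  (read a: G→H)

After reading 9 characters, N is in state H.
(This kind of state-tracing is the core of the pumping-lemma construction: with 8 states, pigeonhole forces a repeat within the first 8 steps.)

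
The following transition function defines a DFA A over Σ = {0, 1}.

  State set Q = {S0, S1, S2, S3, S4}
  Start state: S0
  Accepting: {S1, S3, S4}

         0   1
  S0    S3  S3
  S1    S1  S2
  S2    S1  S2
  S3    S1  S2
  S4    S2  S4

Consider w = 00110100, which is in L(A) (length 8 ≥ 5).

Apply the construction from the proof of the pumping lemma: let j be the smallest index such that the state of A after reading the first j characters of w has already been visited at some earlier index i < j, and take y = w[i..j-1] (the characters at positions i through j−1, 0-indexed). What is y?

1

State sequence: S0 -0-> S3 -0-> S1 -1-> S2 -1-> S2 -0-> S1 -1-> S2 -0-> S1 -0-> S1
First repeat at step 4: S2 was already visited.

So i = 3, j = 4, giving x = w[0:3] = 001, y = w[3:4] = 1, z = w[4:8] = 0100.
Check: |xy| = 4 ≤ 5 and |y| = 1 ≥ 1. Reading y takes A from S2 back to S2, so every xyⁱz is accepted.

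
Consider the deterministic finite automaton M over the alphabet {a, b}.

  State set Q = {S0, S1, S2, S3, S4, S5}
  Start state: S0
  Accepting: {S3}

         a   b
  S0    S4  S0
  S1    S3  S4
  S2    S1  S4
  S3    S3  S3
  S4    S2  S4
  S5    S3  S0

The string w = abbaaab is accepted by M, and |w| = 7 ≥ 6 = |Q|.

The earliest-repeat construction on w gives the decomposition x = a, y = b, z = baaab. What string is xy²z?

abbbaaab

xy^2z = a·b·b·baaab = abbbaaab.
Reading y = b takes M from S4 back to S4, so after x·y·y the machine is still in S4, and z then leads to the accepting state S3. Hence abbbaaab ∈ L(M).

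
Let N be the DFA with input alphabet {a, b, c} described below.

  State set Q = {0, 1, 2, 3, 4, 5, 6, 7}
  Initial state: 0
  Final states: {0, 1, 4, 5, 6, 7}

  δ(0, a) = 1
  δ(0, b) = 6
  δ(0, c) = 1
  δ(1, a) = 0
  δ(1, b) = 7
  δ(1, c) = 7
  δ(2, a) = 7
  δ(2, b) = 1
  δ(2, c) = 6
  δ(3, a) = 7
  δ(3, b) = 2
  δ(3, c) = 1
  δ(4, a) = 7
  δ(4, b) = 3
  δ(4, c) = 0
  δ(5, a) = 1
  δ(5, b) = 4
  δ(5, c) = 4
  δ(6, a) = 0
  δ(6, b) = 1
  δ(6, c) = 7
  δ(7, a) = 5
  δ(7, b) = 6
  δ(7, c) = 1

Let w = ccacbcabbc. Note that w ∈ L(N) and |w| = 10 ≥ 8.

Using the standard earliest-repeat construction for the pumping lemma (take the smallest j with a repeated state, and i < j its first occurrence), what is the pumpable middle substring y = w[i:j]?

cacbc

Run of N on w = c c a c b c a b b c:
  step 0: 0  (start)
  step 1: 1  (read c: 0→1)
  step 2: 7  (read c: 1→7)
  step 3: 5  (read a: 7→5)
  step 4: 4  (read c: 5→4)
  step 5: 3  (read b: 4→3)
  step 6: 1  (read c: 3→1)   ← first repeat (1 seen earlier)
  step 7: 0  (read a: 1→0)
  step 8: 6  (read b: 0→6)
  step 9: 1  (read b: 6→1)
  step 10: 7  (read c: 1→7)

So i = 1, j = 6, giving x = w[0:1] = c, y = w[1:6] = cacbc, z = w[6:10] = abbc.
Check: |xy| = 6 ≤ 8 and |y| = 5 ≥ 1. Reading y takes N from 1 back to 1, so every xyⁱz is accepted.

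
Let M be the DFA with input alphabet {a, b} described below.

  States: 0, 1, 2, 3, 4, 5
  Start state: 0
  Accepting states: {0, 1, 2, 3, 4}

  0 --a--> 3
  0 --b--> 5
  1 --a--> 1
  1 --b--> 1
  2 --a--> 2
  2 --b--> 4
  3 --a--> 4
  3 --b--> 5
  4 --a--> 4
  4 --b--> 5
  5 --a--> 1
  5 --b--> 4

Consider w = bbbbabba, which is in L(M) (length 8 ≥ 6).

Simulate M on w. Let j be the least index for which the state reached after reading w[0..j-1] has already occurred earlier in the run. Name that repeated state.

5

Run of M on w = b b b b a b b a:
  step 0: 0  (start)
  step 1: 5  (read b: 0→5)
  step 2: 4  (read b: 5→4)
  step 3: 5  (read b: 4→5)   ← first repeat (5 seen earlier)
  step 4: 4  (read b: 5→4)
  step 5: 4  (read a: 4→4)
  step 6: 5  (read b: 4→5)
  step 7: 4  (read b: 5→4)
  step 8: 4  (read a: 4→4)

The earliest repeat is at step j = 3: M is in 5, which it already visited at step i = 1.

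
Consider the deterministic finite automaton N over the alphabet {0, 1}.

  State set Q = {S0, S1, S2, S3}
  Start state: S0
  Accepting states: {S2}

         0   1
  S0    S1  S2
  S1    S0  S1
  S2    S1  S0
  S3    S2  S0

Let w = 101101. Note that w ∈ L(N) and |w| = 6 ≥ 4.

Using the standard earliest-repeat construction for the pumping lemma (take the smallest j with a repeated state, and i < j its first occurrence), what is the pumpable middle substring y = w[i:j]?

State sequence: S0 -1-> S2 -0-> S1 -1-> S1 -1-> S1 -0-> S0 -1-> S2
First repeat at step 3: S1 was already visited.

So i = 2, j = 3, giving x = w[0:2] = 10, y = w[2:3] = 1, z = w[3:6] = 101.
Check: |xy| = 3 ≤ 4 and |y| = 1 ≥ 1. Reading y takes N from S1 back to S1, so every xyⁱz is accepted.

1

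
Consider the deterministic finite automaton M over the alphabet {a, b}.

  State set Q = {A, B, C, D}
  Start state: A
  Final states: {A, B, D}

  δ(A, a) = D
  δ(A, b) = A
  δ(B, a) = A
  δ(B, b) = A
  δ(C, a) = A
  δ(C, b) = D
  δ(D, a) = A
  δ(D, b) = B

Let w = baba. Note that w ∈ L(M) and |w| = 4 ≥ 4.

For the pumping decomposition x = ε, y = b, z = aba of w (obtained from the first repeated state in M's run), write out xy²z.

xy^2z = ε·b·b·aba = bbaba.
Reading y = b takes M from A back to A, so after x·y·y the machine is still in A, and z then leads to the accepting state A. Hence bbaba ∈ L(M).

bbaba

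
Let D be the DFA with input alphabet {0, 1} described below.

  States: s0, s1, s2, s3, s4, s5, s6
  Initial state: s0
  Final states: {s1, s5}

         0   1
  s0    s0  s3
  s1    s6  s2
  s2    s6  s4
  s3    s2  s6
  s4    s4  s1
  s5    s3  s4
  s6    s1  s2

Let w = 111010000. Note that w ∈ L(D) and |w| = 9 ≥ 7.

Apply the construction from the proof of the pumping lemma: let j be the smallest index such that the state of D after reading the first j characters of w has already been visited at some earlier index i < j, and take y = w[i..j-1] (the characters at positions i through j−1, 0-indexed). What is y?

10

Run of D on w = 1 1 1 0 1 0 0 0 0:
  step 0: s0  (start)
  step 1: s3  (read 1: s0→s3)
  step 2: s6  (read 1: s3→s6)
  step 3: s2  (read 1: s6→s2)
  step 4: s6  (read 0: s2→s6)   ← first repeat (s6 seen earlier)
  step 5: s2  (read 1: s6→s2)
  step 6: s6  (read 0: s2→s6)
  step 7: s1  (read 0: s6→s1)
  step 8: s6  (read 0: s1→s6)
  step 9: s1  (read 0: s6→s1)

So i = 2, j = 4, giving x = w[0:2] = 11, y = w[2:4] = 10, z = w[4:9] = 10000.
Check: |xy| = 4 ≤ 7 and |y| = 2 ≥ 1. Reading y takes D from s6 back to s6, so every xyⁱz is accepted.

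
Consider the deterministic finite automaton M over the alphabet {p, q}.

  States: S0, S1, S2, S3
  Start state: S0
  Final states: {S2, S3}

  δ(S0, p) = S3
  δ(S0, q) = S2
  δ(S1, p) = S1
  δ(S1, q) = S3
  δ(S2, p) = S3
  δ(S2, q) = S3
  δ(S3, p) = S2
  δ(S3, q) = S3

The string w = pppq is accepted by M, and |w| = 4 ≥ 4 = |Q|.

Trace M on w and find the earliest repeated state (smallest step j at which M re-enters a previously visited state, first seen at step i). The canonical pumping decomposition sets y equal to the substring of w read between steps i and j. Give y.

pp

State sequence: S0 -p-> S3 -p-> S2 -p-> S3 -q-> S3
First repeat at step 3: S3 was already visited.

So i = 1, j = 3, giving x = w[0:1] = p, y = w[1:3] = pp, z = w[3:4] = q.
Check: |xy| = 3 ≤ 4 and |y| = 2 ≥ 1. Reading y takes M from S3 back to S3, so every xyⁱz is accepted.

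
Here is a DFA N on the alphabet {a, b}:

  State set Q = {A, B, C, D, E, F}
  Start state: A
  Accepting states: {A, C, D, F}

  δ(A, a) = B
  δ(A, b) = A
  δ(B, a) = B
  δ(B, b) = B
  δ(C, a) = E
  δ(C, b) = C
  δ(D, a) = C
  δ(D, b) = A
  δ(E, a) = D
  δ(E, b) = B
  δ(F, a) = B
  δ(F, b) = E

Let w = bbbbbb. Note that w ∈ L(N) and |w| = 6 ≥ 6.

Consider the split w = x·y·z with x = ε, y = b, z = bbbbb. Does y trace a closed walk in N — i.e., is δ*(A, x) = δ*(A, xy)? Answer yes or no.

yes

State sequence: A -b-> A

After x (step 0): A. After xy (step 1): A.
They match, so y = b drives N around a cycle from A back to itself; pumping y any number of times keeps N in A before reading z, and xyⁱz ∈ L(N) for every i ≥ 0.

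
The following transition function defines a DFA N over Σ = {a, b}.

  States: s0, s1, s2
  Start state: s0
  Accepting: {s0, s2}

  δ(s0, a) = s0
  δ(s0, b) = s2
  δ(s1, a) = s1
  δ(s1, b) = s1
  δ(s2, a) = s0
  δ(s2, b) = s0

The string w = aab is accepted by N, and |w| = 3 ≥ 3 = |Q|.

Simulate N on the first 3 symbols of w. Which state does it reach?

Run of N on the first 3 characters of w = a a b:
  step 0: s0  (start)
  step 1: s0  (read a: s0→s0)
  step 2: s0  (read a: s0→s0)
  step 3: s2  (read b: s0→s2)

After reading 3 characters, N is in state s2.

s2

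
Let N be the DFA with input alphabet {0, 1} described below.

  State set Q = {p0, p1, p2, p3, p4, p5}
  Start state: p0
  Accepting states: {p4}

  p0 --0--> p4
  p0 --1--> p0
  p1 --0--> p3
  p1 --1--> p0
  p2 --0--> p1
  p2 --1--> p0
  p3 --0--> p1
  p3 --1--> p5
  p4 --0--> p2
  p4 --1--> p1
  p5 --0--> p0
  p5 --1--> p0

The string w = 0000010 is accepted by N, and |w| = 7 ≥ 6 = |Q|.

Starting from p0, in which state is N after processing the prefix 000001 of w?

Run of N on the first 6 characters of w = 0 0 0 0 0 1:
  step 0: p0  (start)
  step 1: p4  (read 0: p0→p4)
  step 2: p2  (read 0: p4→p2)
  step 3: p1  (read 0: p2→p1)
  step 4: p3  (read 0: p1→p3)
  step 5: p1  (read 0: p3→p1)
  step 6: p0  (read 1: p1→p0)

After reading 6 characters, N is in state p0.

p0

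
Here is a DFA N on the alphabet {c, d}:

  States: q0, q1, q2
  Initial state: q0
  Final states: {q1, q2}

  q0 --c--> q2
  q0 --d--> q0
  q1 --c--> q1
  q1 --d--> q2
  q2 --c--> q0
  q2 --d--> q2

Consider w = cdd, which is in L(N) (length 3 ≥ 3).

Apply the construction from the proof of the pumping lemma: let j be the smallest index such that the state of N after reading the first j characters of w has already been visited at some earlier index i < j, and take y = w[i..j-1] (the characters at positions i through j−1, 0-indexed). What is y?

State sequence: q0 -c-> q2 -d-> q2 -d-> q2
First repeat at step 2: q2 was already visited.

So i = 1, j = 2, giving x = w[0:1] = c, y = w[1:2] = d, z = w[2:3] = d.
Check: |xy| = 2 ≤ 3 and |y| = 1 ≥ 1. Reading y takes N from q2 back to q2, so every xyⁱz is accepted.
The DFA has 3 states, so the proof of the pumping lemma guarantees a repeated state among the first 3+1 visited; the segment between the two visits is the pumpable y.

d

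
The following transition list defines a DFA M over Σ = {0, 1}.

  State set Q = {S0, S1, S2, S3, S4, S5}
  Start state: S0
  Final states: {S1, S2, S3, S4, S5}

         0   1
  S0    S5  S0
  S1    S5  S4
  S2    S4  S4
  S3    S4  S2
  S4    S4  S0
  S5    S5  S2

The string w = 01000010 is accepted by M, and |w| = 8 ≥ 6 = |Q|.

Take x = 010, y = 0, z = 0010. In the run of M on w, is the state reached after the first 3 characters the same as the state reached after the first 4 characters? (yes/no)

Run of M on the first 4 characters of w = 0 1 0 0:
  step 0: S0  (start)
  step 1: S5  (read 0: S0→S5)
  step 2: S2  (read 1: S5→S2)
  step 3: S4  (read 0: S2→S4)
  step 4: S4  (read 0: S4→S4)

After x (step 3): S4. After xy (step 4): S4.
They match, so y = 0 drives M around a cycle from S4 back to itself; pumping y any number of times keeps M in S4 before reading z, and xyⁱz ∈ L(M) for every i ≥ 0.

yes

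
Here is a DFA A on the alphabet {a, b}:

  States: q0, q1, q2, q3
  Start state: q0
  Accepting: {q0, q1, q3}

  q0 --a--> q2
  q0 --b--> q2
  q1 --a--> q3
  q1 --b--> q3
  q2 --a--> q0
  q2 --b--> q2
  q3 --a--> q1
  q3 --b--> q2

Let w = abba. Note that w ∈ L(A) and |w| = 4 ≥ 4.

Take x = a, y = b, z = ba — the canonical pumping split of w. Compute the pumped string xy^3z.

xy^3z = a·b·b·b·ba = abbbba.
Reading y = b takes A from q2 back to q2, so after x·y·y·y the machine is still in q2, and z then leads to the accepting state q0. Hence abbbba ∈ L(A).

abbbba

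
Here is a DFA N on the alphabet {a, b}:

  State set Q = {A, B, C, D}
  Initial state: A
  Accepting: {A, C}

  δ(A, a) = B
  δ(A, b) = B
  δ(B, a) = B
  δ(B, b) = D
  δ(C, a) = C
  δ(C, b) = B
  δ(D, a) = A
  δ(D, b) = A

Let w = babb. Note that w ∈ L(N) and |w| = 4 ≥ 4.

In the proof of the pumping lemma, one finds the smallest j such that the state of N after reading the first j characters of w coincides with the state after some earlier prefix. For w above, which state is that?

State sequence: A -b-> B -a-> B -b-> D -b-> A
First repeat at step 2: B was already visited.

The earliest repeat is at step j = 2: N is in B, which it already visited at step i = 1.
Pumping length from the standard proof: p = 4 (the number of states). The repeated state found above gives |xy| = j ≤ 4 and |y| = j − i ≥ 1.

B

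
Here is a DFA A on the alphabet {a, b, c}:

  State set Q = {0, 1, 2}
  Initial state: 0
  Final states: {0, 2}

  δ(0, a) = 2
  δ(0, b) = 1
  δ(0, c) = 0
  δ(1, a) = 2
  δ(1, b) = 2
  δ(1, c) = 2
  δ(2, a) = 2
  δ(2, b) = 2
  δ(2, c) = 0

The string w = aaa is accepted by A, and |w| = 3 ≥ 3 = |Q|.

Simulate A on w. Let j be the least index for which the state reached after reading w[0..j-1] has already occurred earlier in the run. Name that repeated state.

2

State sequence: 0 -a-> 2 -a-> 2 -a-> 2
First repeat at step 2: 2 was already visited.

The earliest repeat is at step j = 2: A is in 2, which it already visited at step i = 1.
The DFA has 3 states, so the proof of the pumping lemma guarantees a repeated state among the first 3+1 visited; the segment between the two visits is the pumpable y.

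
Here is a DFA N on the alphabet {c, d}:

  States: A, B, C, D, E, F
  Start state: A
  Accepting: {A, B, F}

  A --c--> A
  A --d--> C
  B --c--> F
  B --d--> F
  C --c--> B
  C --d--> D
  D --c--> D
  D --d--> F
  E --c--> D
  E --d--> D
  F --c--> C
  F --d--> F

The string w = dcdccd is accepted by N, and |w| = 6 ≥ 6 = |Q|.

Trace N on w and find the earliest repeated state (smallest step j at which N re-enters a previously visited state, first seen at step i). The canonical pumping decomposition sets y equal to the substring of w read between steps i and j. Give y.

Run of N on w = d c d c c d:
  step 0: A  (start)
  step 1: C  (read d: A→C)
  step 2: B  (read c: C→B)
  step 3: F  (read d: B→F)
  step 4: C  (read c: F→C)   ← first repeat (C seen earlier)
  step 5: B  (read c: C→B)
  step 6: F  (read d: B→F)

So i = 1, j = 4, giving x = w[0:1] = d, y = w[1:4] = cdc, z = w[4:6] = cd.
Check: |xy| = 4 ≤ 6 and |y| = 3 ≥ 1. Reading y takes N from C back to C, so every xyⁱz is accepted.
Pumping length from the standard proof: p = 6 (the number of states). The repeated state found above gives |xy| = j ≤ 6 and |y| = j − i ≥ 1.

cdc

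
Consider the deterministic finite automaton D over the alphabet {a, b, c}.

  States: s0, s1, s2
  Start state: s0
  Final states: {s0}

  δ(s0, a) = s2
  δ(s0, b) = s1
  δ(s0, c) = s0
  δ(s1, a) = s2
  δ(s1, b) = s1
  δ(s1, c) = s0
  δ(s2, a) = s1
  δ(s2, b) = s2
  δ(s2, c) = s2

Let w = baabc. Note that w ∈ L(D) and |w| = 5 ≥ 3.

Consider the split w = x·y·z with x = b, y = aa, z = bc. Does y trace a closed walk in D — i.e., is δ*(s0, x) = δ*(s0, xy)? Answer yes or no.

State sequence: s0 -b-> s1 -a-> s2 -a-> s1

After x (step 1): s1. After xy (step 3): s1.
They match, so y = aa drives D around a cycle from s1 back to itself; pumping y any number of times keeps D in s1 before reading z, and xyⁱz ∈ L(D) for every i ≥ 0.

yes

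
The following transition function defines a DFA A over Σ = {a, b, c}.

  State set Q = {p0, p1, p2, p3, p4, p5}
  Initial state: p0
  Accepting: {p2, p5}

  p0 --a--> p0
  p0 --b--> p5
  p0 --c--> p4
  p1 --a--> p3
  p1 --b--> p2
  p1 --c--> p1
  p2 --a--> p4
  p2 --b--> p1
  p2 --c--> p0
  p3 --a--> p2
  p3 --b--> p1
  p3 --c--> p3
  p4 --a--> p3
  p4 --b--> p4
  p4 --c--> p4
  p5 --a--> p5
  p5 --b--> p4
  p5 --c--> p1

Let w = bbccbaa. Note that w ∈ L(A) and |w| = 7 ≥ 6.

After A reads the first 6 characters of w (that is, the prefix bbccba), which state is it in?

p3

State sequence: p0 -b-> p5 -b-> p4 -c-> p4 -c-> p4 -b-> p4 -a-> p3

After reading 6 characters, A is in state p3.
(This kind of state-tracing is the core of the pumping-lemma construction: with 6 states, pigeonhole forces a repeat within the first 6 steps.)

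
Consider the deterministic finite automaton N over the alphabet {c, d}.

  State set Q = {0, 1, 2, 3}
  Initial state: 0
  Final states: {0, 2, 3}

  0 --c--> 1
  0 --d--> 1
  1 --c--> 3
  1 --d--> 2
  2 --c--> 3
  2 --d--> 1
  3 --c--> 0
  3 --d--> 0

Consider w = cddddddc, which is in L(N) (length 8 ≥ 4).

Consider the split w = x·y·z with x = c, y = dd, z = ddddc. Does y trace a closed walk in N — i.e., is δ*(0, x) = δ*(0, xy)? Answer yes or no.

State sequence: 0 -c-> 1 -d-> 2 -d-> 1

After x (step 1): 1. After xy (step 3): 1.
They match, so y = dd drives N around a cycle from 1 back to itself; pumping y any number of times keeps N in 1 before reading z, and xyⁱz ∈ L(N) for every i ≥ 0.

yes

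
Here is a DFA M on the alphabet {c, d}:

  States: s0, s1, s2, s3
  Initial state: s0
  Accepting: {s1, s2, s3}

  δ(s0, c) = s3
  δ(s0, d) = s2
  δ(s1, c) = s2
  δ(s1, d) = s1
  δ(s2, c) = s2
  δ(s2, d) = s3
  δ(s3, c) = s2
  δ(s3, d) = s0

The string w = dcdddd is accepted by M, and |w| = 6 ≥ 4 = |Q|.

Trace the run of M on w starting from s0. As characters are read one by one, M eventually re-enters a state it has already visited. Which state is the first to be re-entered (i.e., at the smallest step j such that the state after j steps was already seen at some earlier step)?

Run of M on w = d c d d d d:
  step 0: s0  (start)
  step 1: s2  (read d: s0→s2)
  step 2: s2  (read c: s2→s2)   ← first repeat (s2 seen earlier)
  step 3: s3  (read d: s2→s3)
  step 4: s0  (read d: s3→s0)
  step 5: s2  (read d: s0→s2)
  step 6: s3  (read d: s2→s3)

The earliest repeat is at step j = 2: M is in s2, which it already visited at step i = 1.
Pumping length from the standard proof: p = 4 (the number of states). The repeated state found above gives |xy| = j ≤ 4 and |y| = j − i ≥ 1.

s2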